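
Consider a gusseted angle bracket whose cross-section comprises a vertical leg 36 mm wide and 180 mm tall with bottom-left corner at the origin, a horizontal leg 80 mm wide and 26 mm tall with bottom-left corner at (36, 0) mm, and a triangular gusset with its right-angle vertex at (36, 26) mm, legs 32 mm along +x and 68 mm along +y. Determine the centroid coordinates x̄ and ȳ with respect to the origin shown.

vertical leg: A = 36 × 180 = 6480.00, centroid at (18.00, 90.00).
horizontal leg: A = 80 × 26 = 2080.00, centroid at (76.00, 13.00).
gusset: A = ½·32·68 = 1088.00, centroid at (46.67, 48.67).
ΣA = 9648.00 mm², ΣAx̄ = 325493.33 mm³, ΣAȳ = 663189.33 mm³.
x̄ = 325493.33/9648.00 = 33.74 mm; ȳ = 663189.33/9648.00 = 68.74 mm.

x̄ = 33.74 mm, ȳ = 68.74 mm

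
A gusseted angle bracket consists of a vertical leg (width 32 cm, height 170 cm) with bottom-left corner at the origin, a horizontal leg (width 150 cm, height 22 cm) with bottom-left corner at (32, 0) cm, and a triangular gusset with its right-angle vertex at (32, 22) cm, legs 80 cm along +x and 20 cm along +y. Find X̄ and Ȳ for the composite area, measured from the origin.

vertical leg: A = 32 × 170 = 5440.00, centroid at (16.00, 85.00).
horizontal leg: A = 150 × 22 = 3300.00, centroid at (107.00, 11.00).
gusset: A = ½·80·20 = 800.00, centroid at (58.67, 28.67).
ΣA = 9540.00 cm²
ΣAX̄ = (5440.00)(16.00) + (3300.00)(107.00) + (800.00)(58.67) = 487073.33 cm³
ΣAȲ = (5440.00)(85.00) + (3300.00)(11.00) + (800.00)(28.67) = 521633.33 cm³
X̄ = 487073.33 / 9540.00 = 51.06 cm
Ȳ = 521633.33 / 9540.00 = 54.68 cm

X̄ = 51.06 cm, Ȳ = 54.68 cm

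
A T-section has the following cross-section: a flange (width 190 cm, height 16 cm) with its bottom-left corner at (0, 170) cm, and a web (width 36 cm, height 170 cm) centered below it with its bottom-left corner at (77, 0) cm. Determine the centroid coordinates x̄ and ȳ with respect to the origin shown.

x̄ = 95.00 cm, ȳ = 115.86 cm

web: A = 36 × 170 = 6120.00, centroid at (95.00, 85.00).
flange: A = 190 × 16 = 3040.00, centroid at (95.00, 178.00).
ΣA = 9160.00 cm²
ΣAx̄ = (6120.00)(95.00) + (3040.00)(95.00) = 870200.00 cm³
ΣAȳ = (6120.00)(85.00) + (3040.00)(178.00) = 1061320.00 cm³
x̄ = 870200.00 / 9160.00 = 95.00 cm
ȳ = 1061320.00 / 9160.00 = 115.86 cm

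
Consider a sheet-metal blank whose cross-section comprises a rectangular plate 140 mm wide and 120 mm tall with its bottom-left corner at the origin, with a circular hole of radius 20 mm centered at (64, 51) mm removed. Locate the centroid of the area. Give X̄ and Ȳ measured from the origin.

plate: A = 140 × 120 = 16800.00, centroid at (70.00, 60.00).
hole: A = −π·20² = -1256.64, centroid at (64.00, 51.00).
ΣA = 15543.36 mm²
ΣAX̄ = (16800.00)(70.00) + (-1256.64)(64.00) = 1095575.23 mm³
ΣAȲ = (16800.00)(60.00) + (-1256.64)(51.00) = 943911.51 mm³
X̄ = 1095575.23 / 15543.36 = 70.49 mm
Ȳ = 943911.51 / 15543.36 = 60.73 mm

X̄ = 70.49 mm, Ȳ = 60.73 mm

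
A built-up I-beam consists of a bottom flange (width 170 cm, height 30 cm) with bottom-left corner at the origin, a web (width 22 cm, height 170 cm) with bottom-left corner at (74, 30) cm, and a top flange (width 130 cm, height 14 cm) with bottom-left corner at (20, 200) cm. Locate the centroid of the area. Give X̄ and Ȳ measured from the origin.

X̄ = 85.00 cm, Ȳ = 82.86 cm

bottom flange: A = 170 × 30 = 5100.00, centroid at (85.00, 15.00).
web: A = 22 × 170 = 3740.00, centroid at (85.00, 115.00).
top flange: A = 130 × 14 = 1820.00, centroid at (85.00, 207.00).
ΣA = 10660.00 cm²
ΣAX̄ = (5100.00)(85.00) + (3740.00)(85.00) + (1820.00)(85.00) = 906100.00 cm³
ΣAȲ = (5100.00)(15.00) + (3740.00)(115.00) + (1820.00)(207.00) = 883340.00 cm³
X̄ = 906100.00 / 10660.00 = 85.00 cm
Ȳ = 883340.00 / 10660.00 = 82.86 cm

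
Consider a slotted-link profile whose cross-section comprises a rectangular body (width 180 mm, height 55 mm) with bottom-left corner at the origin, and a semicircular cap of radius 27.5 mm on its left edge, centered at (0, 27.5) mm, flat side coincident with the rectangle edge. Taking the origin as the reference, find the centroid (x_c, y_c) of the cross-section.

rectangular body: A = 180 × 55 = 9900.00, centroid at (90.00, 27.50).
semicircular end: A = ½π·27.5² = 1187.91, centroid at (-11.67, 27.50).
ΣA = 11087.91 mm², ΣAx_c = 877135.42 mm³, ΣAy_c = 304917.65 mm³.
x_c = 877135.42/11087.91 = 79.11 mm; y_c = 304917.65/11087.91 = 27.50 mm.

x_c = 79.11 mm, y_c = 27.50 mm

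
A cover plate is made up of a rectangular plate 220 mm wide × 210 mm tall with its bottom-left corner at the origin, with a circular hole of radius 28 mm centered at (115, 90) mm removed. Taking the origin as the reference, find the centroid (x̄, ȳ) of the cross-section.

x̄ = 109.72 mm, ȳ = 105.84 mm

Part | A | x̄ᵢ | ȳᵢ | A·x̄ᵢ | A·ȳᵢ
plate | 46200.00 | 110.00 | 105.00 | 5082000.00 | 4851000.00
hole | -2463.01 | 115.00 | 90.00 | -283245.99 | -221670.78
Σ | 43736.99 |  |  | 4798754.01 | 4629329.22
x̄ = 4798754.01 / 43736.99 = 109.72 mm
ȳ = 4629329.22 / 43736.99 = 105.84 mm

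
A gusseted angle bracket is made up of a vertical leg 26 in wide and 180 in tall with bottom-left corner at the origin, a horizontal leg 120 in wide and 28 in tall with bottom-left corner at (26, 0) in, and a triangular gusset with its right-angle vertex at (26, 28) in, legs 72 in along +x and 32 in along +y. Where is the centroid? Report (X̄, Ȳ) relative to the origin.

vertical leg: A = 26 × 180 = 4680.00, centroid at (13.00, 90.00).
horizontal leg: A = 120 × 28 = 3360.00, centroid at (86.00, 14.00).
gusset: A = ½·72·32 = 1152.00, centroid at (50.00, 38.67).
ΣA = 9192.00 in², ΣAX̄ = 407400.00 in³, ΣAȲ = 512784.00 in³.
X̄ = 407400.00/9192.00 = 44.32 in; Ȳ = 512784.00/9192.00 = 55.79 in.

X̄ = 44.32 in, Ȳ = 55.79 in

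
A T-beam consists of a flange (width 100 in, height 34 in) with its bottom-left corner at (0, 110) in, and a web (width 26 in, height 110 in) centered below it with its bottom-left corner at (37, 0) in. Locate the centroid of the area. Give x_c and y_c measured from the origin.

Part | A | x̄ᵢ | ȳᵢ | A·x̄ᵢ | A·ȳᵢ
web | 2860.00 | 50.00 | 55.00 | 143000.00 | 157300.00
flange | 3400.00 | 50.00 | 127.00 | 170000.00 | 431800.00
Σ | 6260.00 |  |  | 313000.00 | 589100.00
x_c = 313000.00 / 6260.00 = 50.00 in
y_c = 589100.00 / 6260.00 = 94.11 in

x_c = 50.00 in, y_c = 94.11 in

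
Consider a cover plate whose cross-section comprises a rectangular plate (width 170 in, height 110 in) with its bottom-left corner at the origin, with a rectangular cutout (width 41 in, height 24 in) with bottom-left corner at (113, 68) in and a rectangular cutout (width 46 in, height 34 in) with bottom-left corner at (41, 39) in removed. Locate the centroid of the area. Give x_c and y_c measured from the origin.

x_c = 84.08 in, y_c = 53.38 in

plate: A = 170 × 110 = 18700.00, centroid at (85.00, 55.00).
hole 1: A = −(41 × 24) = -984.00, centroid at (133.50, 80.00).
hole 2: A = −(46 × 34) = -1564.00, centroid at (64.00, 56.00).
ΣA = 16152.00 in², ΣAx_c = 1358040.00 in³, ΣAy_c = 862196.00 in³.
x_c = 1358040.00/16152.00 = 84.08 in; y_c = 862196.00/16152.00 = 53.38 in.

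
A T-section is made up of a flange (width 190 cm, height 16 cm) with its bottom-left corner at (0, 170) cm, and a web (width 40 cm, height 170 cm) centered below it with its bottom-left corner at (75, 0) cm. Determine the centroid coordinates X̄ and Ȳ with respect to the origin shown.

web: A = 40 × 170 = 6800.00, centroid at (95.00, 85.00).
flange: A = 190 × 16 = 3040.00, centroid at (95.00, 178.00).
ΣA = 9840.00 cm², ΣAX̄ = 934800.00 cm³, ΣAȲ = 1119120.00 cm³.
X̄ = 934800.00/9840.00 = 95.00 cm; Ȳ = 1119120.00/9840.00 = 113.73 cm.

X̄ = 95.00 cm, Ȳ = 113.73 cm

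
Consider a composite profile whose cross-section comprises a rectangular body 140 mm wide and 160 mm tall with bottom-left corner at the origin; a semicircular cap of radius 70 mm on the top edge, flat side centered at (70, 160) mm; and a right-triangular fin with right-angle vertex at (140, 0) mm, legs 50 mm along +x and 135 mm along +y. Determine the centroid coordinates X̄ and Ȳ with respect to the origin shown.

Part | A | x̄ᵢ | ȳᵢ | A·x̄ᵢ | A·ȳᵢ
rectangular body | 22400.00 | 70.00 | 80.00 | 1568000.00 | 1792000.00
semicircular top | 7696.90 | 70.00 | 189.71 | 538783.14 | 1460170.99
triangular fin | 3375.00 | 156.67 | 45.00 | 528750.00 | 151875.00
Σ | 33471.90 |  |  | 2635533.14 | 3404045.99
X̄ = 2635533.14 / 33471.90 = 78.74 mm
Ȳ = 3404045.99 / 33471.90 = 101.70 mm

X̄ = 78.74 mm, Ȳ = 101.70 mm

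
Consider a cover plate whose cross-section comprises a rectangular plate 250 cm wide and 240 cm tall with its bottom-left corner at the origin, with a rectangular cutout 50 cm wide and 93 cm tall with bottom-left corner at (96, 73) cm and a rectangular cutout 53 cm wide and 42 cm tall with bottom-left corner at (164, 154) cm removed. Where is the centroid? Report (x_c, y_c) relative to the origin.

plate: A = 250 × 240 = 60000.00, centroid at (125.00, 120.00).
hole 1: A = −(50 × 93) = -4650.00, centroid at (121.00, 119.50).
hole 2: A = −(53 × 42) = -2226.00, centroid at (190.50, 175.00).
ΣA = 53124.00 cm², ΣAx_c = 6513297.00 cm³, ΣAy_c = 6254775.00 cm³.
x_c = 6513297.00/53124.00 = 122.61 cm; y_c = 6254775.00/53124.00 = 117.74 cm.

x_c = 122.61 cm, y_c = 117.74 cm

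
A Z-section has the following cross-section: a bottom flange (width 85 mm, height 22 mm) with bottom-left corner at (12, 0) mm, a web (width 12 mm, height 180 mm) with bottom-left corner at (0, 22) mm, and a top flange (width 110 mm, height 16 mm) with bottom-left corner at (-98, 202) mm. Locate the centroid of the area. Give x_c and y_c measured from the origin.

x_c = 6.77 mm, y_c = 109.17 mm

Part | A | x̄ᵢ | ȳᵢ | A·x̄ᵢ | A·ȳᵢ
bottom flange | 1870.00 | 54.50 | 11.00 | 101915.00 | 20570.00
web | 2160.00 | 6.00 | 112.00 | 12960.00 | 241920.00
top flange | 1760.00 | -43.00 | 210.00 | -75680.00 | 369600.00
Σ | 5790.00 |  |  | 39195.00 | 632090.00
x_c = 39195.00 / 5790.00 = 6.77 mm
y_c = 632090.00 / 5790.00 = 109.17 mm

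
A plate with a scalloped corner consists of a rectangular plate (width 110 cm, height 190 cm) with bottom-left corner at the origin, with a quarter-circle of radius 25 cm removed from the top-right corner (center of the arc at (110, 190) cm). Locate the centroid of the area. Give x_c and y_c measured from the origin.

plate: A = 110 × 190 = 20900.00, centroid at (55.00, 95.00).
removed quarter-circle: A = −¼π·25² = -490.87, centroid at (99.39, 179.39).
ΣA = 20409.13 cm², ΣAx_c = 1100712.21 cm³, ΣAy_c = 1897442.30 cm³.
x_c = 1100712.21/20409.13 = 53.93 cm; y_c = 1897442.30/20409.13 = 92.97 cm.

x_c = 53.93 cm, y_c = 92.97 cm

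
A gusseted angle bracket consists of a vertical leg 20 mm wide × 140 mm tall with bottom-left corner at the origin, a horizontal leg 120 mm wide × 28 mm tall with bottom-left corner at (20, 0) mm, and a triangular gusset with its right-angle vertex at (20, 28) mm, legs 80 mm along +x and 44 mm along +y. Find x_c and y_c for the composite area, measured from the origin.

x_c = 47.85 mm, y_c = 40.17 mm

vertical leg: A = 20 × 140 = 2800.00, centroid at (10.00, 70.00).
horizontal leg: A = 120 × 28 = 3360.00, centroid at (80.00, 14.00).
gusset: A = ½·80·44 = 1760.00, centroid at (46.67, 42.67).
ΣA = 7920.00 mm²
ΣAx_c = (2800.00)(10.00) + (3360.00)(80.00) + (1760.00)(46.67) = 378933.33 mm³
ΣAy_c = (2800.00)(70.00) + (3360.00)(14.00) + (1760.00)(42.67) = 318133.33 mm³
x_c = 378933.33 / 7920.00 = 47.85 mm
y_c = 318133.33 / 7920.00 = 40.17 mm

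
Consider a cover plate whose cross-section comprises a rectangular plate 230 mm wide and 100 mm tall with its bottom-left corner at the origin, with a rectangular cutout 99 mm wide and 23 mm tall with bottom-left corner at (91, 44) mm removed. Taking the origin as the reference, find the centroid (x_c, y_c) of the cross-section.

x_c = 112.20 mm, y_c = 49.40 mm

Part | A | x̄ᵢ | ȳᵢ | A·x̄ᵢ | A·ȳᵢ
plate | 23000.00 | 115.00 | 50.00 | 2645000.00 | 1150000.00
hole | -2277.00 | 140.50 | 55.50 | -319918.50 | -126373.50
Σ | 20723.00 |  |  | 2325081.50 | 1023626.50
x_c = 2325081.50 / 20723.00 = 112.20 mm
y_c = 1023626.50 / 20723.00 = 49.40 mm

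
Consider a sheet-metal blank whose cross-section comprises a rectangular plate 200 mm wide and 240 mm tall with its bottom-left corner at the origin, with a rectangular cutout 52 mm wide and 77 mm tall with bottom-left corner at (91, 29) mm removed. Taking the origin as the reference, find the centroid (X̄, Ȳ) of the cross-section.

X̄ = 98.45 mm, Ȳ = 124.78 mm

plate: A = 200 × 240 = 48000.00, centroid at (100.00, 120.00).
hole: A = −(52 × 77) = -4004.00, centroid at (117.00, 67.50).
ΣA = 43996.00 mm², ΣAX̄ = 4331532.00 mm³, ΣAȲ = 5489730.00 mm³.
X̄ = 4331532.00/43996.00 = 98.45 mm; Ȳ = 5489730.00/43996.00 = 124.78 mm.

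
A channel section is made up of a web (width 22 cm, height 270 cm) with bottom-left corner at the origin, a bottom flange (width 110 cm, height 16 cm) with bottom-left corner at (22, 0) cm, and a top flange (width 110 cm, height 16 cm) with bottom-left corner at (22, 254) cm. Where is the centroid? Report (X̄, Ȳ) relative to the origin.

web: A = 22 × 270 = 5940.00, centroid at (11.00, 135.00).
bottom flange: A = 110 × 16 = 1760.00, centroid at (77.00, 8.00).
top flange: A = 110 × 16 = 1760.00, centroid at (77.00, 262.00).
ΣA = 9460.00 cm², ΣAX̄ = 336380.00 cm³, ΣAȲ = 1277100.00 cm³.
X̄ = 336380.00/9460.00 = 35.56 cm; Ȳ = 1277100.00/9460.00 = 135.00 cm.

X̄ = 35.56 cm, Ȳ = 135.00 cm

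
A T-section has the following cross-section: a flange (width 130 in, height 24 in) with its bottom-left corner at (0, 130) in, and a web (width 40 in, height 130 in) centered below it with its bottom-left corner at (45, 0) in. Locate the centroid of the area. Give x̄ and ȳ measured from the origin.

Part | A | x̄ᵢ | ȳᵢ | A·x̄ᵢ | A·ȳᵢ
web | 5200.00 | 65.00 | 65.00 | 338000.00 | 338000.00
flange | 3120.00 | 65.00 | 142.00 | 202800.00 | 443040.00
Σ | 8320.00 |  |  | 540800.00 | 781040.00
x̄ = 540800.00 / 8320.00 = 65.00 in
ȳ = 781040.00 / 8320.00 = 93.88 in

x̄ = 65.00 in, ȳ = 93.88 in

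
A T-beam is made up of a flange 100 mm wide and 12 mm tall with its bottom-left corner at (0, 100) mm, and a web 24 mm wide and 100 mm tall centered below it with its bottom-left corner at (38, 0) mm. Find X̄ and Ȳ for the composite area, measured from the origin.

Part | A | x̄ᵢ | ȳᵢ | A·x̄ᵢ | A·ȳᵢ
web | 2400.00 | 50.00 | 50.00 | 120000.00 | 120000.00
flange | 1200.00 | 50.00 | 106.00 | 60000.00 | 127200.00
Σ | 3600.00 |  |  | 180000.00 | 247200.00
X̄ = 180000.00 / 3600.00 = 50.00 mm
Ȳ = 247200.00 / 3600.00 = 68.67 mm

X̄ = 50.00 mm, Ȳ = 68.67 mm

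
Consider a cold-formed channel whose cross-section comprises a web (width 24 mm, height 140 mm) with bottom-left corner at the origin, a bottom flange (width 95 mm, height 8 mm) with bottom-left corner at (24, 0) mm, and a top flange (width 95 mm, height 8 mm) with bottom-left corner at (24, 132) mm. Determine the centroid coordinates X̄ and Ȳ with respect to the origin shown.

web: A = 24 × 140 = 3360.00, centroid at (12.00, 70.00).
bottom flange: A = 95 × 8 = 760.00, centroid at (71.50, 4.00).
top flange: A = 95 × 8 = 760.00, centroid at (71.50, 136.00).
ΣA = 4880.00 mm², ΣAX̄ = 149000.00 mm³, ΣAȲ = 341600.00 mm³.
X̄ = 149000.00/4880.00 = 30.53 mm; Ȳ = 341600.00/4880.00 = 70.00 mm.

X̄ = 30.53 mm, Ȳ = 70.00 mm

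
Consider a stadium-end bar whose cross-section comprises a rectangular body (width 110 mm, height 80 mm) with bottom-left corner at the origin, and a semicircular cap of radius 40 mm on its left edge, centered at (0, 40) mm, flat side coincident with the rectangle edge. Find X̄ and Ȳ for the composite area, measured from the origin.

rectangular body: A = 110 × 80 = 8800.00, centroid at (55.00, 40.00).
semicircular end: A = ½π·40² = 2513.27, centroid at (-16.98, 40.00).
ΣA = 11313.27 mm²
ΣAX̄ = (8800.00)(55.00) + (2513.27)(-16.98) = 441333.33 mm³
ΣAȲ = (8800.00)(40.00) + (2513.27)(40.00) = 452530.96 mm³
X̄ = 441333.33 / 11313.27 = 39.01 mm
Ȳ = 452530.96 / 11313.27 = 40.00 mm

X̄ = 39.01 mm, Ȳ = 40.00 mm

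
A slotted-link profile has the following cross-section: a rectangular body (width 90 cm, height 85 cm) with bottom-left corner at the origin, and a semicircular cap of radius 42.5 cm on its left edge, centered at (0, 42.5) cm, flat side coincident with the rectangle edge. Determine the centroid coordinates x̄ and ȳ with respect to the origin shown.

Part | A | x̄ᵢ | ȳᵢ | A·x̄ᵢ | A·ȳᵢ
rectangular body | 7650.00 | 45.00 | 42.50 | 344250.00 | 325125.00
semicircular end | 2837.25 | -18.04 | 42.50 | -51177.08 | 120583.16
Σ | 10487.25 |  |  | 293072.92 | 445708.16
x̄ = 293072.92 / 10487.25 = 27.95 cm
ȳ = 445708.16 / 10487.25 = 42.50 cm

x̄ = 27.95 cm, ȳ = 42.50 cm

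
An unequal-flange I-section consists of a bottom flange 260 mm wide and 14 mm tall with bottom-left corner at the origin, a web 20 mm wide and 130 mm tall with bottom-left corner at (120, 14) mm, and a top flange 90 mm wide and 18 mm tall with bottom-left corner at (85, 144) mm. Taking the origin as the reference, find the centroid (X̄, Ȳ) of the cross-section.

bottom flange: A = 260 × 14 = 3640.00, centroid at (130.00, 7.00).
web: A = 20 × 130 = 2600.00, centroid at (130.00, 79.00).
top flange: A = 90 × 18 = 1620.00, centroid at (130.00, 153.00).
ΣA = 7860.00 mm², ΣAX̄ = 1021800.00 mm³, ΣAȲ = 478740.00 mm³.
X̄ = 1021800.00/7860.00 = 130.00 mm; Ȳ = 478740.00/7860.00 = 60.91 mm.

X̄ = 130.00 mm, Ȳ = 60.91 mm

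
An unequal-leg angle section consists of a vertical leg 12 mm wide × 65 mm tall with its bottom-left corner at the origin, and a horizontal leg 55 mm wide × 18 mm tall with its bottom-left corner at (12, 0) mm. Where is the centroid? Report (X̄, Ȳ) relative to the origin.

vertical leg: A = 12 × 65 = 780.00, centroid at (6.00, 32.50).
horizontal leg: A = 55 × 18 = 990.00, centroid at (39.50, 9.00).
ΣA = 1770.00 mm², ΣAX̄ = 43785.00 mm³, ΣAȲ = 34260.00 mm³.
X̄ = 43785.00/1770.00 = 24.74 mm; Ȳ = 34260.00/1770.00 = 19.36 mm.

X̄ = 24.74 mm, Ȳ = 19.36 mm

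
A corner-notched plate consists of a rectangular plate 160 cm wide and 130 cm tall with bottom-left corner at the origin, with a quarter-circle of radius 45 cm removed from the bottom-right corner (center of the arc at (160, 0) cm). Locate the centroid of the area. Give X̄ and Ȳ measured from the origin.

plate: A = 160 × 130 = 20800.00, centroid at (80.00, 65.00).
removed quarter-circle: A = −¼π·45² = -1590.43, centroid at (140.90, 19.10).
ΣA = 19209.57 cm², ΣAX̄ = 1439906.00 cm³, ΣAȲ = 1321625.00 cm³.
X̄ = 1439906.00/19209.57 = 74.96 cm; Ȳ = 1321625.00/19209.57 = 68.80 cm.

X̄ = 74.96 cm, Ȳ = 68.80 cm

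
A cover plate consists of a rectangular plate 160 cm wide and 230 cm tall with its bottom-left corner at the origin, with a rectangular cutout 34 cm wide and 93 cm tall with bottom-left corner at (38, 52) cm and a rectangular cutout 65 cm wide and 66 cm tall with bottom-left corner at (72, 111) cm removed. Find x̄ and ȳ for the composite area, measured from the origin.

plate: A = 160 × 230 = 36800.00, centroid at (80.00, 115.00).
hole 1: A = −(34 × 93) = -3162.00, centroid at (55.00, 98.50).
hole 2: A = −(65 × 66) = -4290.00, centroid at (104.50, 144.00).
ΣA = 29348.00 cm², ΣAx̄ = 2321785.00 cm³, ΣAȳ = 3302783.00 cm³.
x̄ = 2321785.00/29348.00 = 79.11 cm; ȳ = 3302783.00/29348.00 = 112.54 cm.

x̄ = 79.11 cm, ȳ = 112.54 cm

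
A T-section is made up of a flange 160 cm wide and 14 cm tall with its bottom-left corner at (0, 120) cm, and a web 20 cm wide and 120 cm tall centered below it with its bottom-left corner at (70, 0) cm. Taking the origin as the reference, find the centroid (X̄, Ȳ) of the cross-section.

Part | A | x̄ᵢ | ȳᵢ | A·x̄ᵢ | A·ȳᵢ
web | 2400.00 | 80.00 | 60.00 | 192000.00 | 144000.00
flange | 2240.00 | 80.00 | 127.00 | 179200.00 | 284480.00
Σ | 4640.00 |  |  | 371200.00 | 428480.00
X̄ = 371200.00 / 4640.00 = 80.00 cm
Ȳ = 428480.00 / 4640.00 = 92.34 cm

X̄ = 80.00 cm, Ȳ = 92.34 cm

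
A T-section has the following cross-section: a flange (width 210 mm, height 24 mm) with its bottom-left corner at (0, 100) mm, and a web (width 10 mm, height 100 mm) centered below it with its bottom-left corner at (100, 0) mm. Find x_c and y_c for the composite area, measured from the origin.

Part | A | x̄ᵢ | ȳᵢ | A·x̄ᵢ | A·ȳᵢ
web | 1000.00 | 105.00 | 50.00 | 105000.00 | 50000.00
flange | 5040.00 | 105.00 | 112.00 | 529200.00 | 564480.00
Σ | 6040.00 |  |  | 634200.00 | 614480.00
x_c = 634200.00 / 6040.00 = 105.00 mm
y_c = 614480.00 / 6040.00 = 101.74 mm

x_c = 105.00 mm, y_c = 101.74 mm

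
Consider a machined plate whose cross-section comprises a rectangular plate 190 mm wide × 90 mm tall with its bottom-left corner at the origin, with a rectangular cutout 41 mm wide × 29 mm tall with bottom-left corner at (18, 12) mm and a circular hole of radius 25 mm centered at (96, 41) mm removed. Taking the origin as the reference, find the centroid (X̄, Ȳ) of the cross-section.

X̄ = 99.68 mm, Ȳ = 47.14 mm

Part | A | x̄ᵢ | ȳᵢ | A·x̄ᵢ | A·ȳᵢ
plate | 17100.00 | 95.00 | 45.00 | 1624500.00 | 769500.00
hole 1 | -1189.00 | 38.50 | 26.50 | -45776.50 | -31508.50
hole 2 | -1963.50 | 96.00 | 41.00 | -188495.56 | -80503.31
Σ | 13947.50 |  |  | 1390227.94 | 657488.19
X̄ = 1390227.94 / 13947.50 = 99.68 mm
Ȳ = 657488.19 / 13947.50 = 47.14 mm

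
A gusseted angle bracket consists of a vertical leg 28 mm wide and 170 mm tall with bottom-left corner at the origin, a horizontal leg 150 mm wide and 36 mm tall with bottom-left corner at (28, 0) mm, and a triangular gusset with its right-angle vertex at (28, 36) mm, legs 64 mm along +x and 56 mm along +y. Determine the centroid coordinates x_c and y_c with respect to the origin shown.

x_c = 59.51 mm, y_c = 50.18 mm

vertical leg: A = 28 × 170 = 4760.00, centroid at (14.00, 85.00).
horizontal leg: A = 150 × 36 = 5400.00, centroid at (103.00, 18.00).
gusset: A = ½·64·56 = 1792.00, centroid at (49.33, 54.67).
ΣA = 11952.00 mm², ΣAx_c = 711245.33 mm³, ΣAy_c = 599762.67 mm³.
x_c = 711245.33/11952.00 = 59.51 mm; y_c = 599762.67/11952.00 = 50.18 mm.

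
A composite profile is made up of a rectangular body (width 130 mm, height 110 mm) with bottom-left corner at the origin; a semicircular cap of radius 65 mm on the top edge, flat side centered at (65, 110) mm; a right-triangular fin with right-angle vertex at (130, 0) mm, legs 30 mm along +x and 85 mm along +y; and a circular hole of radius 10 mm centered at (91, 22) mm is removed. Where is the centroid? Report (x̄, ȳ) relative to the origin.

x̄ = 68.99 mm, ȳ = 78.95 mm

rectangular body: A = 130 × 110 = 14300.00, centroid at (65.00, 55.00).
semicircular top: A = ½π·65² = 6636.61, centroid at (65.00, 137.59).
triangular fin: A = ½·30·85 = 1275.00, centroid at (140.00, 28.33).
hole: A = −π·10² = -314.16, centroid at (91.00, 22.00).
ΣA = 21897.46 mm²
ΣAx̄ = (14300.00)(65.00) + (6636.61)(65.00) + (1275.00)(140.00) + (-314.16)(91.00) = 1510791.45 mm³
ΣAȳ = (14300.00)(55.00) + (6636.61)(137.59) + (1275.00)(28.33) + (-314.16)(22.00) = 1728824.42 mm³
x̄ = 1510791.45 / 21897.46 = 68.99 mm
ȳ = 1728824.42 / 21897.46 = 78.95 mm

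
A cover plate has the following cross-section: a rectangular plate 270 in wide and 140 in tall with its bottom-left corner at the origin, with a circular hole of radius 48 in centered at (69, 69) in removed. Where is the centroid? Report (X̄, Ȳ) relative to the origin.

X̄ = 150.63 in, Ȳ = 70.24 in

plate: A = 270 × 140 = 37800.00, centroid at (135.00, 70.00).
hole: A = −π·48² = -7238.23, centroid at (69.00, 69.00).
ΣA = 30561.77 in²
ΣAX̄ = (37800.00)(135.00) + (-7238.23)(69.00) = 4603562.17 in³
ΣAȲ = (37800.00)(70.00) + (-7238.23)(69.00) = 2146562.17 in³
X̄ = 4603562.17 / 30561.77 = 150.63 in
Ȳ = 2146562.17 / 30561.77 = 70.24 in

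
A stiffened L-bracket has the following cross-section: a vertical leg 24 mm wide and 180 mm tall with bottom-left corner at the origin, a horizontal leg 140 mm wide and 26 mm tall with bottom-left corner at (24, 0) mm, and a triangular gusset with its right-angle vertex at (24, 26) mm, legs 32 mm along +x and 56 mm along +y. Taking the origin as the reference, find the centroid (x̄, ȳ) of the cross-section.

x̄ = 48.00 mm, ȳ = 53.76 mm

vertical leg: A = 24 × 180 = 4320.00, centroid at (12.00, 90.00).
horizontal leg: A = 140 × 26 = 3640.00, centroid at (94.00, 13.00).
gusset: A = ½·32·56 = 896.00, centroid at (34.67, 44.67).
ΣA = 8856.00 mm², ΣAx̄ = 425061.33 mm³, ΣAȳ = 476141.33 mm³.
x̄ = 425061.33/8856.00 = 48.00 mm; ȳ = 476141.33/8856.00 = 53.76 mm.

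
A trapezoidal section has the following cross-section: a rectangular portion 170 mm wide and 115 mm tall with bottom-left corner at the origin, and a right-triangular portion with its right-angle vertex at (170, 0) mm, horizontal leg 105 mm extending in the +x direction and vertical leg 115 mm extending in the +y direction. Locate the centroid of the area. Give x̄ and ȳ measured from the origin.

Part | A | x̄ᵢ | ȳᵢ | A·x̄ᵢ | A·ȳᵢ
rectangular portion | 19550.00 | 85.00 | 57.50 | 1661750.00 | 1124125.00
triangular portion | 6037.50 | 205.00 | 38.33 | 1237687.50 | 231437.50
Σ | 25587.50 |  |  | 2899437.50 | 1355562.50
x̄ = 2899437.50 / 25587.50 = 113.31 mm
ȳ = 1355562.50 / 25587.50 = 52.98 mm

x̄ = 113.31 mm, ȳ = 52.98 mm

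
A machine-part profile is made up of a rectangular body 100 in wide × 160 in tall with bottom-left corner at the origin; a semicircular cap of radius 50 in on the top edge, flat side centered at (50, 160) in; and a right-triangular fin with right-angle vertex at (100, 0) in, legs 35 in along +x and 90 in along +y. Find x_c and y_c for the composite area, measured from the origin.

rectangular body: A = 100 × 160 = 16000.00, centroid at (50.00, 80.00).
semicircular top: A = ½π·50² = 3926.99, centroid at (50.00, 181.22).
triangular fin: A = ½·35·90 = 1575.00, centroid at (111.67, 30.00).
ΣA = 21501.99 in², ΣAx_c = 1172224.54 in³, ΣAy_c = 2038901.86 in³.
x_c = 1172224.54/21501.99 = 54.52 in; y_c = 2038901.86/21501.99 = 94.82 in.

x_c = 54.52 in, y_c = 94.82 in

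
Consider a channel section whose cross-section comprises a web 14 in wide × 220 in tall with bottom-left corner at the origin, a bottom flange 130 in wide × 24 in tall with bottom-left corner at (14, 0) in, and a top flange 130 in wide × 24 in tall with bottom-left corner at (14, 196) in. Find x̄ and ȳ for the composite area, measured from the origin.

x̄ = 55.21 in, ȳ = 110.00 in

web: A = 14 × 220 = 3080.00, centroid at (7.00, 110.00).
bottom flange: A = 130 × 24 = 3120.00, centroid at (79.00, 12.00).
top flange: A = 130 × 24 = 3120.00, centroid at (79.00, 208.00).
ΣA = 9320.00 in²
ΣAx̄ = (3080.00)(7.00) + (3120.00)(79.00) + (3120.00)(79.00) = 514520.00 in³
ΣAȳ = (3080.00)(110.00) + (3120.00)(12.00) + (3120.00)(208.00) = 1025200.00 in³
x̄ = 514520.00 / 9320.00 = 55.21 in
ȳ = 1025200.00 / 9320.00 = 110.00 in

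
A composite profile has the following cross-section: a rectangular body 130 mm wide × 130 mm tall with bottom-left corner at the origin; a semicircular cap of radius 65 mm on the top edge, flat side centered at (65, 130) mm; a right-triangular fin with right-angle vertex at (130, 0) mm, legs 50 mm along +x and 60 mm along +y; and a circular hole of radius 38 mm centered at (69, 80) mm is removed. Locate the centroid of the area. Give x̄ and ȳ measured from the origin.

x̄ = 70.09 mm, ȳ = 88.36 mm

rectangular body: A = 130 × 130 = 16900.00, centroid at (65.00, 65.00).
semicircular top: A = ½π·65² = 6636.61, centroid at (65.00, 157.59).
triangular fin: A = ½·50·60 = 1500.00, centroid at (146.67, 20.00).
hole: A = −π·38² = -4536.46, centroid at (69.00, 80.00).
ΣA = 20500.15 mm², ΣAx̄ = 1436864.22 mm³, ΣAȳ = 1811426.43 mm³.
x̄ = 1436864.22/20500.15 = 70.09 mm; ȳ = 1811426.43/20500.15 = 88.36 mm.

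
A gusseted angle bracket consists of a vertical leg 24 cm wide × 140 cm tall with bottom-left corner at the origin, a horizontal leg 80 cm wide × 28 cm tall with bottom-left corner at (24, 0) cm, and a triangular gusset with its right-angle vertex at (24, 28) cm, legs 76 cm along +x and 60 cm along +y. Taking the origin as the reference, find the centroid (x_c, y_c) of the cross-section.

Part | A | x̄ᵢ | ȳᵢ | A·x̄ᵢ | A·ȳᵢ
vertical leg | 3360.00 | 12.00 | 70.00 | 40320.00 | 235200.00
horizontal leg | 2240.00 | 64.00 | 14.00 | 143360.00 | 31360.00
gusset | 2280.00 | 49.33 | 48.00 | 112480.00 | 109440.00
Σ | 7880.00 |  |  | 296160.00 | 376000.00
x_c = 296160.00 / 7880.00 = 37.58 cm
y_c = 376000.00 / 7880.00 = 47.72 cm

x_c = 37.58 cm, y_c = 47.72 cm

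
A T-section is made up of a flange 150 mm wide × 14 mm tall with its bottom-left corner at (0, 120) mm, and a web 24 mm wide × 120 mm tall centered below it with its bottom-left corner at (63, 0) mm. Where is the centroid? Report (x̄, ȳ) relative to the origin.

web: A = 24 × 120 = 2880.00, centroid at (75.00, 60.00).
flange: A = 150 × 14 = 2100.00, centroid at (75.00, 127.00).
ΣA = 4980.00 mm²
ΣAx̄ = (2880.00)(75.00) + (2100.00)(75.00) = 373500.00 mm³
ΣAȳ = (2880.00)(60.00) + (2100.00)(127.00) = 439500.00 mm³
x̄ = 373500.00 / 4980.00 = 75.00 mm
ȳ = 439500.00 / 4980.00 = 88.25 mm

x̄ = 75.00 mm, ȳ = 88.25 mm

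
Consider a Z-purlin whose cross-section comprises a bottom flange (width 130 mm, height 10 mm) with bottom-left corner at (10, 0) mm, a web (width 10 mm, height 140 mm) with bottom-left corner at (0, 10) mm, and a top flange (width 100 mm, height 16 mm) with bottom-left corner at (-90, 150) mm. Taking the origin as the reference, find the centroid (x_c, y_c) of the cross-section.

bottom flange: A = 130 × 10 = 1300.00, centroid at (75.00, 5.00).
web: A = 10 × 140 = 1400.00, centroid at (5.00, 80.00).
top flange: A = 100 × 16 = 1600.00, centroid at (-40.00, 158.00).
ΣA = 4300.00 mm²
ΣAx_c = (1300.00)(75.00) + (1400.00)(5.00) + (1600.00)(-40.00) = 40500.00 mm³
ΣAy_c = (1300.00)(5.00) + (1400.00)(80.00) + (1600.00)(158.00) = 371300.00 mm³
x_c = 40500.00 / 4300.00 = 9.42 mm
y_c = 371300.00 / 4300.00 = 86.35 mm

x_c = 9.42 mm, y_c = 86.35 mm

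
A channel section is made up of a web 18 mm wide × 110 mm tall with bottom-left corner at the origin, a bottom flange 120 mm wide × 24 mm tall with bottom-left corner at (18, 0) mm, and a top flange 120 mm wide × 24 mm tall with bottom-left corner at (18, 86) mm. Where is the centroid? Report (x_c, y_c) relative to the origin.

x_c = 60.35 mm, y_c = 55.00 mm

web: A = 18 × 110 = 1980.00, centroid at (9.00, 55.00).
bottom flange: A = 120 × 24 = 2880.00, centroid at (78.00, 12.00).
top flange: A = 120 × 24 = 2880.00, centroid at (78.00, 98.00).
ΣA = 7740.00 mm², ΣAx_c = 467100.00 mm³, ΣAy_c = 425700.00 mm³.
x_c = 467100.00/7740.00 = 60.35 mm; y_c = 425700.00/7740.00 = 55.00 mm.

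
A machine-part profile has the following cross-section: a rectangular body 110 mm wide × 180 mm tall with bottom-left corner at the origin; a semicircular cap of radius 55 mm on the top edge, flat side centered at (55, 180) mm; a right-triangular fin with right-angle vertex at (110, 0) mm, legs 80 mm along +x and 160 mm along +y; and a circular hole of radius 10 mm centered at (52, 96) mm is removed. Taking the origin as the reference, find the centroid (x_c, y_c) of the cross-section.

rectangular body: A = 110 × 180 = 19800.00, centroid at (55.00, 90.00).
semicircular top: A = ½π·55² = 4751.66, centroid at (55.00, 203.34).
triangular fin: A = ½·80·160 = 6400.00, centroid at (136.67, 53.33).
hole: A = −π·10² = -314.16, centroid at (52.00, 96.00).
ΣA = 30637.50 mm²
ΣAx_c = (19800.00)(55.00) + (4751.66)(55.00) + (6400.00)(136.67) + (-314.16)(52.00) = 2208671.62 mm³
ΣAy_c = (19800.00)(90.00) + (4751.66)(203.34) + (6400.00)(53.33) + (-314.16)(96.00) = 3059389.31 mm³
x_c = 2208671.62 / 30637.50 = 72.09 mm
y_c = 3059389.31 / 30637.50 = 99.86 mm

x_c = 72.09 mm, y_c = 99.86 mm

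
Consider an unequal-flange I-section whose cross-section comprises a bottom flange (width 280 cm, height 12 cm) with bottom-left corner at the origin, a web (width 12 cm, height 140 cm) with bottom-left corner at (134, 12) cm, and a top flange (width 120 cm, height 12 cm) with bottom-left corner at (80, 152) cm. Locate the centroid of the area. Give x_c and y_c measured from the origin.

x_c = 140.00 cm, y_c = 59.48 cm

bottom flange: A = 280 × 12 = 3360.00, centroid at (140.00, 6.00).
web: A = 12 × 140 = 1680.00, centroid at (140.00, 82.00).
top flange: A = 120 × 12 = 1440.00, centroid at (140.00, 158.00).
ΣA = 6480.00 cm², ΣAx_c = 907200.00 cm³, ΣAy_c = 385440.00 cm³.
x_c = 907200.00/6480.00 = 140.00 cm; y_c = 385440.00/6480.00 = 59.48 cm.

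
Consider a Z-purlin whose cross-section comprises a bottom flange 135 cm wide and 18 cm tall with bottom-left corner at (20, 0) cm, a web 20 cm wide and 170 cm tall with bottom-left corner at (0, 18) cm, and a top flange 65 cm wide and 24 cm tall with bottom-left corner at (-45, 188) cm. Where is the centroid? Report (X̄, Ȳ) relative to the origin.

Part | A | x̄ᵢ | ȳᵢ | A·x̄ᵢ | A·ȳᵢ
bottom flange | 2430.00 | 87.50 | 9.00 | 212625.00 | 21870.00
web | 3400.00 | 10.00 | 103.00 | 34000.00 | 350200.00
top flange | 1560.00 | -12.50 | 200.00 | -19500.00 | 312000.00
Σ | 7390.00 |  |  | 227125.00 | 684070.00
X̄ = 227125.00 / 7390.00 = 30.73 cm
Ȳ = 684070.00 / 7390.00 = 92.57 cm

X̄ = 30.73 cm, Ȳ = 92.57 cm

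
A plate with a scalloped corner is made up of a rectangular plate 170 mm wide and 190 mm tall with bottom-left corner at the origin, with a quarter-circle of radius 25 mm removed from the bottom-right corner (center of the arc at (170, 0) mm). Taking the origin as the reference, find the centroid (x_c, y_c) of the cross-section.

Part | A | x̄ᵢ | ȳᵢ | A·x̄ᵢ | A·ȳᵢ
plate | 32300.00 | 85.00 | 95.00 | 2745500.00 | 3068500.00
removed quarter-circle | -490.87 | 159.39 | 10.61 | -78240.22 | -5208.33
Σ | 31809.13 |  |  | 2667259.78 | 3063291.67
x_c = 2667259.78 / 31809.13 = 83.85 mm
y_c = 3063291.67 / 31809.13 = 96.30 mm

x_c = 83.85 mm, y_c = 96.30 mm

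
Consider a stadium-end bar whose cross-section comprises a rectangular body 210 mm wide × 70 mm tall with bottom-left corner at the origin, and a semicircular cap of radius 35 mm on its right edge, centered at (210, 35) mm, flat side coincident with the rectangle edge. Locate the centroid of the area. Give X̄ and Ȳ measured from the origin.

X̄ = 118.87 mm, Ȳ = 35.00 mm

Part | A | x̄ᵢ | ȳᵢ | A·x̄ᵢ | A·ȳᵢ
rectangular body | 14700.00 | 105.00 | 35.00 | 1543500.00 | 514500.00
semicircular end | 1924.23 | 224.85 | 35.00 | 432670.69 | 67347.89
Σ | 16624.23 |  |  | 1976170.69 | 581847.89
X̄ = 1976170.69 / 16624.23 = 118.87 mm
Ȳ = 581847.89 / 16624.23 = 35.00 mm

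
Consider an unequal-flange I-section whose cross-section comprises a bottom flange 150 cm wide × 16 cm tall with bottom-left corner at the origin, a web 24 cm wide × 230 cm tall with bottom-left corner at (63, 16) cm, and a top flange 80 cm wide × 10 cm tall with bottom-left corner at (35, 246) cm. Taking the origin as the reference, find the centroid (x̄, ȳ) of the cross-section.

x̄ = 75.00 cm, ȳ = 108.16 cm

Part | A | x̄ᵢ | ȳᵢ | A·x̄ᵢ | A·ȳᵢ
bottom flange | 2400.00 | 75.00 | 8.00 | 180000.00 | 19200.00
web | 5520.00 | 75.00 | 131.00 | 414000.00 | 723120.00
top flange | 800.00 | 75.00 | 251.00 | 60000.00 | 200800.00
Σ | 8720.00 |  |  | 654000.00 | 943120.00
x̄ = 654000.00 / 8720.00 = 75.00 cm
ȳ = 943120.00 / 8720.00 = 108.16 cm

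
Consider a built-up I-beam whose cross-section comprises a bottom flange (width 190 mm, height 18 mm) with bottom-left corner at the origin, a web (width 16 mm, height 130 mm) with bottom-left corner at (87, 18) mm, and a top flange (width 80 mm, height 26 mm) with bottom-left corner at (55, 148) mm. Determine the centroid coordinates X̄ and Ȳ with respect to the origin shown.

X̄ = 95.00 mm, Ȳ = 71.02 mm

bottom flange: A = 190 × 18 = 3420.00, centroid at (95.00, 9.00).
web: A = 16 × 130 = 2080.00, centroid at (95.00, 83.00).
top flange: A = 80 × 26 = 2080.00, centroid at (95.00, 161.00).
ΣA = 7580.00 mm², ΣAX̄ = 720100.00 mm³, ΣAȲ = 538300.00 mm³.
X̄ = 720100.00/7580.00 = 95.00 mm; Ȳ = 538300.00/7580.00 = 71.02 mm.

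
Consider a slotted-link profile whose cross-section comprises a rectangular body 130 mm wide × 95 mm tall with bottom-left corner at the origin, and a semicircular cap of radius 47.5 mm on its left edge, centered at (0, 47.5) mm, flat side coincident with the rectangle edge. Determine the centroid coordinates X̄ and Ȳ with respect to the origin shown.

Part | A | x̄ᵢ | ȳᵢ | A·x̄ᵢ | A·ȳᵢ
rectangular body | 12350.00 | 65.00 | 47.50 | 802750.00 | 586625.00
semicircular end | 3544.11 | -20.16 | 47.50 | -71447.92 | 168345.19
Σ | 15894.11 |  |  | 731302.08 | 754970.19
X̄ = 731302.08 / 15894.11 = 46.01 mm
Ȳ = 754970.19 / 15894.11 = 47.50 mm

X̄ = 46.01 mm, Ȳ = 47.50 mm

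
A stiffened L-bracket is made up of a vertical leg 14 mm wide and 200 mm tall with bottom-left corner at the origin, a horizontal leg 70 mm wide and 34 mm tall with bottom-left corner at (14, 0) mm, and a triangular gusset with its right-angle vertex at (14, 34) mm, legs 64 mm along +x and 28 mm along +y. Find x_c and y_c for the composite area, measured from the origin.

x_c = 27.63 mm, y_c = 59.13 mm

vertical leg: A = 14 × 200 = 2800.00, centroid at (7.00, 100.00).
horizontal leg: A = 70 × 34 = 2380.00, centroid at (49.00, 17.00).
gusset: A = ½·64·28 = 896.00, centroid at (35.33, 43.33).
ΣA = 6076.00 mm², ΣAx_c = 167878.67 mm³, ΣAy_c = 359286.67 mm³.
x_c = 167878.67/6076.00 = 27.63 mm; y_c = 359286.67/6076.00 = 59.13 mm.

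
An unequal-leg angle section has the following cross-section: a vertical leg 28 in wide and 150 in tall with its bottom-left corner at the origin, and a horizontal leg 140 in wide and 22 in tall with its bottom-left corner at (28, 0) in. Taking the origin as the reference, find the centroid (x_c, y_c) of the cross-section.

x_c = 49.54 in, y_c = 47.92 in

vertical leg: A = 28 × 150 = 4200.00, centroid at (14.00, 75.00).
horizontal leg: A = 140 × 22 = 3080.00, centroid at (98.00, 11.00).
ΣA = 7280.00 in²
ΣAx_c = (4200.00)(14.00) + (3080.00)(98.00) = 360640.00 in³
ΣAy_c = (4200.00)(75.00) + (3080.00)(11.00) = 348880.00 in³
x_c = 360640.00 / 7280.00 = 49.54 in
y_c = 348880.00 / 7280.00 = 47.92 in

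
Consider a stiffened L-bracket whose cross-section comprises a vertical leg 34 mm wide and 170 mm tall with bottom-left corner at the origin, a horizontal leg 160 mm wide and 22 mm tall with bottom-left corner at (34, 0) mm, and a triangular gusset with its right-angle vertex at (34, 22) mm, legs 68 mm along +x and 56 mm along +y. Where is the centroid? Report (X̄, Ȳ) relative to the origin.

X̄ = 54.22 mm, Ȳ = 54.22 mm

Part | A | x̄ᵢ | ȳᵢ | A·x̄ᵢ | A·ȳᵢ
vertical leg | 5780.00 | 17.00 | 85.00 | 98260.00 | 491300.00
horizontal leg | 3520.00 | 114.00 | 11.00 | 401280.00 | 38720.00
gusset | 1904.00 | 56.67 | 40.67 | 107893.33 | 77429.33
Σ | 11204.00 |  |  | 607433.33 | 607449.33
X̄ = 607433.33 / 11204.00 = 54.22 mm
Ȳ = 607449.33 / 11204.00 = 54.22 mm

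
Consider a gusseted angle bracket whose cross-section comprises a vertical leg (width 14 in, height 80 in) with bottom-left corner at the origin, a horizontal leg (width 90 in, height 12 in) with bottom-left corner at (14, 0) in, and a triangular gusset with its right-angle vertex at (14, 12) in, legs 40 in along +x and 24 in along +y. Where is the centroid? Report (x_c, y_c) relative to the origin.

vertical leg: A = 14 × 80 = 1120.00, centroid at (7.00, 40.00).
horizontal leg: A = 90 × 12 = 1080.00, centroid at (59.00, 6.00).
gusset: A = ½·40·24 = 480.00, centroid at (27.33, 20.00).
ΣA = 2680.00 in², ΣAx_c = 84680.00 in³, ΣAy_c = 60880.00 in³.
x_c = 84680.00/2680.00 = 31.60 in; y_c = 60880.00/2680.00 = 22.72 in.

x_c = 31.60 in, y_c = 22.72 in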